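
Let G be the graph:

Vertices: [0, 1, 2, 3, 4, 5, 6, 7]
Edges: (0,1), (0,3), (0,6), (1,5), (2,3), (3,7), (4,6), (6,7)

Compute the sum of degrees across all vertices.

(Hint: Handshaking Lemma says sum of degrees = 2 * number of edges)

Count edges: 8 edges.
By Handshaking Lemma: sum of degrees = 2 * 8 = 16.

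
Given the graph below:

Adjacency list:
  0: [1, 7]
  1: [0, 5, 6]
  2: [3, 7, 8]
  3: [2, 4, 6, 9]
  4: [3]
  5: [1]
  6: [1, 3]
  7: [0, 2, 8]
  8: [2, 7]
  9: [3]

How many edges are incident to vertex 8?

Vertex 8 has neighbors [2, 7], so deg(8) = 2.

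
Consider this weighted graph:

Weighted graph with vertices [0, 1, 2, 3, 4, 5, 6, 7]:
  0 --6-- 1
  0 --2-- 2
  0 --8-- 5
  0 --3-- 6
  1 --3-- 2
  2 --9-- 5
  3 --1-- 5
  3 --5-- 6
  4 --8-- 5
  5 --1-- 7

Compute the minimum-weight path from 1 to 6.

Using Dijkstra's algorithm from vertex 1:
Shortest path: 1 -> 2 -> 0 -> 6
Total weight: 3 + 2 + 3 = 8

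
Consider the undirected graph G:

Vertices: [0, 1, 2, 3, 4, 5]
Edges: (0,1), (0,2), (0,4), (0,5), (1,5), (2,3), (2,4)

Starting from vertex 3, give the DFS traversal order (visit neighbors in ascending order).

DFS from vertex 3 (neighbors processed in ascending order):
Visit order: 3, 2, 0, 1, 5, 4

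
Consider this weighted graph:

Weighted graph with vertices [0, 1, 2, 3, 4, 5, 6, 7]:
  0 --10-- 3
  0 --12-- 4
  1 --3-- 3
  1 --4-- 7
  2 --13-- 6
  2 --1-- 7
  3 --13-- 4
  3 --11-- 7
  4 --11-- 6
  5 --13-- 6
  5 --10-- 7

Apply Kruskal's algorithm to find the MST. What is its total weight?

Applying Kruskal's algorithm (sort edges by weight, add if no cycle):
  Add (2,7) w=1
  Add (1,3) w=3
  Add (1,7) w=4
  Add (0,3) w=10
  Add (5,7) w=10
  Skip (3,7) w=11 (creates cycle)
  Add (4,6) w=11
  Add (0,4) w=12
  Skip (2,6) w=13 (creates cycle)
  Skip (3,4) w=13 (creates cycle)
  Skip (5,6) w=13 (creates cycle)
MST weight = 51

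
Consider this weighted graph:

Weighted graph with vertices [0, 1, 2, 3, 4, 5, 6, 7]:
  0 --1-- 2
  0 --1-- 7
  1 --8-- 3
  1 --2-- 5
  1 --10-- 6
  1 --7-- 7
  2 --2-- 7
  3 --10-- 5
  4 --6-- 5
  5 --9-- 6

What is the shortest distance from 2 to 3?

Using Dijkstra's algorithm from vertex 2:
Shortest path: 2 -> 7 -> 1 -> 3
Total weight: 2 + 7 + 8 = 17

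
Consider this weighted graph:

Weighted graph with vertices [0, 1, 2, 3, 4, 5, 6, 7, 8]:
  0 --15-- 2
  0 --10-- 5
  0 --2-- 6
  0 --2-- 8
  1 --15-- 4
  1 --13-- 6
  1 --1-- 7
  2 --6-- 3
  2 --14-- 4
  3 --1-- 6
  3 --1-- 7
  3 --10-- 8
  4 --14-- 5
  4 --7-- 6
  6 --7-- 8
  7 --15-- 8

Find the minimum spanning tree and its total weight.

Applying Kruskal's algorithm (sort edges by weight, add if no cycle):
  Add (1,7) w=1
  Add (3,6) w=1
  Add (3,7) w=1
  Add (0,6) w=2
  Add (0,8) w=2
  Add (2,3) w=6
  Add (4,6) w=7
  Skip (6,8) w=7 (creates cycle)
  Add (0,5) w=10
  Skip (3,8) w=10 (creates cycle)
  Skip (1,6) w=13 (creates cycle)
  Skip (2,4) w=14 (creates cycle)
  Skip (4,5) w=14 (creates cycle)
  Skip (0,2) w=15 (creates cycle)
  Skip (1,4) w=15 (creates cycle)
  Skip (7,8) w=15 (creates cycle)
MST weight = 30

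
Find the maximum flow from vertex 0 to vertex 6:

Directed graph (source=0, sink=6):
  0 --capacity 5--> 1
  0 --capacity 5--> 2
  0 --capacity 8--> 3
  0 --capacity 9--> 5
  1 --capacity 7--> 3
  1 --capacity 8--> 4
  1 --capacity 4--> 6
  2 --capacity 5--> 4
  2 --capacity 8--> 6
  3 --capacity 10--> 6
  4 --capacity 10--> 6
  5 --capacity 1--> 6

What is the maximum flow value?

Computing max flow:
  Flow on (0->1): 5/5
  Flow on (0->2): 5/5
  Flow on (0->3): 8/8
  Flow on (0->5): 1/9
  Flow on (1->3): 1/7
  Flow on (1->6): 4/4
  Flow on (2->6): 5/8
  Flow on (3->6): 9/10
  Flow on (5->6): 1/1
Maximum flow = 19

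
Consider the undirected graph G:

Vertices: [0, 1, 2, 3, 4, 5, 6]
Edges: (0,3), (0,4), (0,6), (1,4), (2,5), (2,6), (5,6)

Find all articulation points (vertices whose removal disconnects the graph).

An articulation point is a vertex whose removal disconnects the graph.
Articulation points: [0, 4, 6]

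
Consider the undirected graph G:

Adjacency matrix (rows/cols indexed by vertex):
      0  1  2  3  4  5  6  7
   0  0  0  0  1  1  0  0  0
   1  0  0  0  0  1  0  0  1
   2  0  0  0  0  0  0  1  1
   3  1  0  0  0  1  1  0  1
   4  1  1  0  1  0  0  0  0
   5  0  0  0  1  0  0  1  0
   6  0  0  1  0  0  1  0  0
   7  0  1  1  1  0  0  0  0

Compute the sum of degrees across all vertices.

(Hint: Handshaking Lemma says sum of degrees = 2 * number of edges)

Count edges: 10 edges.
By Handshaking Lemma: sum of degrees = 2 * 10 = 20.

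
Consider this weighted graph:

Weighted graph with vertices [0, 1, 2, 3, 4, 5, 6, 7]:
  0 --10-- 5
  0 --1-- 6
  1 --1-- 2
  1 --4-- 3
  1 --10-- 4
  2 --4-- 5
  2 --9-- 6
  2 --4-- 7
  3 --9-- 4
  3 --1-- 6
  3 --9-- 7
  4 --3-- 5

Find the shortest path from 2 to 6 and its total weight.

Using Dijkstra's algorithm from vertex 2:
Shortest path: 2 -> 1 -> 3 -> 6
Total weight: 1 + 4 + 1 = 6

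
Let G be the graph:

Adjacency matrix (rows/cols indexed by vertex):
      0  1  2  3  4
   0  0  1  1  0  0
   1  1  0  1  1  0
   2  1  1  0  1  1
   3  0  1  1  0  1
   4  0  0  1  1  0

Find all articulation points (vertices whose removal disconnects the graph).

No articulation points. The graph is biconnected.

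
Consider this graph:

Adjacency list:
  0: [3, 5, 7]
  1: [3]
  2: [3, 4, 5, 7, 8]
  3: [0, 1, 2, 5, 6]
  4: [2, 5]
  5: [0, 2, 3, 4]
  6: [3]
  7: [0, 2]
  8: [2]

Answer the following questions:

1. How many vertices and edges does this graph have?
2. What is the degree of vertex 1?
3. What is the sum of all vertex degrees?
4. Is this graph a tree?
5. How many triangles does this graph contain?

Count: 9 vertices, 12 edges.
Vertex 1 has neighbors [3], degree = 1.
Handshaking lemma: 2 * 12 = 24.
A tree on 9 vertices has 8 edges. This graph has 12 edges (4 extra). Not a tree.
Number of triangles = 3.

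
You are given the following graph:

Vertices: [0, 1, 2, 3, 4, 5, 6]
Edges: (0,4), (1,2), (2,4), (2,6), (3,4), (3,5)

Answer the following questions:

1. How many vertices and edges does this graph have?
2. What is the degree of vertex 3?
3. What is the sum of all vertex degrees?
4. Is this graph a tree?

Count: 7 vertices, 6 edges.
Vertex 3 has neighbors [4, 5], degree = 2.
Handshaking lemma: 2 * 6 = 12.
A graph is a tree iff it is connected and has exactly n-1 edges. This graph is connected (all 7 vertices in one component) and has 7-1 = 6 edges. It is a tree.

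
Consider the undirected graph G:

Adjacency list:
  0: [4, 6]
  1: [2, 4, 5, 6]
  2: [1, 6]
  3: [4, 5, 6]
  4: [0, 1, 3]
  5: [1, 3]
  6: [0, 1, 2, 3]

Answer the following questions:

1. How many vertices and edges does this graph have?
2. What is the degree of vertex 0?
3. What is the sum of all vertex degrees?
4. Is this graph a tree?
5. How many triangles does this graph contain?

Count: 7 vertices, 10 edges.
Vertex 0 has neighbors [4, 6], degree = 2.
Handshaking lemma: 2 * 10 = 20.
A tree on 7 vertices has 6 edges. This graph has 10 edges (4 extra). Not a tree.
Number of triangles = 1.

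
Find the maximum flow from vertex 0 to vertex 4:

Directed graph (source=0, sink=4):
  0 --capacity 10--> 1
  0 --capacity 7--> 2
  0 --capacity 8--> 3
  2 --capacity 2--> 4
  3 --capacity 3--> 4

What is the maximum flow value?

Computing max flow:
  Flow on (0->2): 2/7
  Flow on (0->3): 3/8
  Flow on (2->4): 2/2
  Flow on (3->4): 3/3
Maximum flow = 5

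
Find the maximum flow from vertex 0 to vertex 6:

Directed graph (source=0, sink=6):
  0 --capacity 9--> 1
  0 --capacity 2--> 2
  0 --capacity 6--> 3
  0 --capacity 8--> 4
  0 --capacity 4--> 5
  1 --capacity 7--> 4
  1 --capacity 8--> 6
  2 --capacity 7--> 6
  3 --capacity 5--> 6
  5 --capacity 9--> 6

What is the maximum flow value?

Computing max flow:
  Flow on (0->1): 8/9
  Flow on (0->2): 2/2
  Flow on (0->3): 5/6
  Flow on (0->5): 4/4
  Flow on (1->6): 8/8
  Flow on (2->6): 2/7
  Flow on (3->6): 5/5
  Flow on (5->6): 4/9
Maximum flow = 19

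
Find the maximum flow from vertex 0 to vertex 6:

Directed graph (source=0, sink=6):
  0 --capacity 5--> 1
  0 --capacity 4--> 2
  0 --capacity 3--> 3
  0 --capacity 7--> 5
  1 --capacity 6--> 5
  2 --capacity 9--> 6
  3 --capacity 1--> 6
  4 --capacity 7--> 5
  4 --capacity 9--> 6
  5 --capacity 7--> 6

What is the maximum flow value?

Computing max flow:
  Flow on (0->1): 5/5
  Flow on (0->2): 4/4
  Flow on (0->3): 1/3
  Flow on (0->5): 2/7
  Flow on (1->5): 5/6
  Flow on (2->6): 4/9
  Flow on (3->6): 1/1
  Flow on (5->6): 7/7
Maximum flow = 12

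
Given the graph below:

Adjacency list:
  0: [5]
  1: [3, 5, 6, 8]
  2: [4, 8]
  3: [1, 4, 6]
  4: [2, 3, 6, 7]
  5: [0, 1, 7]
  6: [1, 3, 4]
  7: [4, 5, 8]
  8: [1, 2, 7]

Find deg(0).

Vertex 0 has neighbors [5], so deg(0) = 1.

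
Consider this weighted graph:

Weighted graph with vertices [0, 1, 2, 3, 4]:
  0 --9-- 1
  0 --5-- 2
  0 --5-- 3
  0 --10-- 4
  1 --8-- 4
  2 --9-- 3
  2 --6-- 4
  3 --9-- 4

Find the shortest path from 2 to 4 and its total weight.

Using Dijkstra's algorithm from vertex 2:
Shortest path: 2 -> 4
Total weight: 6 = 6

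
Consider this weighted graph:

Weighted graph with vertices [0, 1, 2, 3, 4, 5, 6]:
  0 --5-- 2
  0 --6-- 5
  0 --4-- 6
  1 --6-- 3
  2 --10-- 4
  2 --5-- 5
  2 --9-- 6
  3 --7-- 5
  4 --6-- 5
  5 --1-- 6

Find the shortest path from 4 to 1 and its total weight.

Using Dijkstra's algorithm from vertex 4:
Shortest path: 4 -> 5 -> 3 -> 1
Total weight: 6 + 7 + 6 = 19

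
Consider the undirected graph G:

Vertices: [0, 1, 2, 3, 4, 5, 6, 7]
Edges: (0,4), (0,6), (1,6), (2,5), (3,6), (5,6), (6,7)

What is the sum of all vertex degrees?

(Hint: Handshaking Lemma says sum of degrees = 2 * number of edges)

Count edges: 7 edges.
By Handshaking Lemma: sum of degrees = 2 * 7 = 14.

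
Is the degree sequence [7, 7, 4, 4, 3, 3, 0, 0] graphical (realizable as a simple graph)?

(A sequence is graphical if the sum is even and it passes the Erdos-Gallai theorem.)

Sum of degrees = 28. Sum is even but fails Erdos-Gallai. The sequence is NOT graphical.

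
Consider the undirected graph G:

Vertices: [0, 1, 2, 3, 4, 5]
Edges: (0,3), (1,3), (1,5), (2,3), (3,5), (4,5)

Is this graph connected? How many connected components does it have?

Checking connectivity: the graph has 1 connected component(s).
All vertices are reachable from each other. The graph IS connected.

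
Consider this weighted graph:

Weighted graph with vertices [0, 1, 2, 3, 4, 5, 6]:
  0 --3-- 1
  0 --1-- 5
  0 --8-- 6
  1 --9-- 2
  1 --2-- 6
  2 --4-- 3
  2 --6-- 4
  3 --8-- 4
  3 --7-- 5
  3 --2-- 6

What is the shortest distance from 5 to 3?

Using Dijkstra's algorithm from vertex 5:
Shortest path: 5 -> 3
Total weight: 7 = 7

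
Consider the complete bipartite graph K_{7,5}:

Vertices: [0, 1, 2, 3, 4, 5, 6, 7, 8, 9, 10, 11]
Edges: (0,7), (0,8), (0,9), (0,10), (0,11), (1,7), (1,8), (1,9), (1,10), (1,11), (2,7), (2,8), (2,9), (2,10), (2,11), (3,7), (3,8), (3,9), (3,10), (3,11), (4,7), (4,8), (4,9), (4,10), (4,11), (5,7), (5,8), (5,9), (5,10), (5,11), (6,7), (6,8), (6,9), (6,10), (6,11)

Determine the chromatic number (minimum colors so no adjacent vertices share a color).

K_{7,5} is bipartite: vertices split into two independent sets of size 7 and 5.
Color one set 0, the other 1. No adjacent vertices share a color.
Chromatic number = 2.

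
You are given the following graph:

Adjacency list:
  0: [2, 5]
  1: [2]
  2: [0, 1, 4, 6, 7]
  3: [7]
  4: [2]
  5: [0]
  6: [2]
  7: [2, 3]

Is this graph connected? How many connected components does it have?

Checking connectivity: the graph has 1 connected component(s).
All vertices are reachable from each other. The graph IS connected.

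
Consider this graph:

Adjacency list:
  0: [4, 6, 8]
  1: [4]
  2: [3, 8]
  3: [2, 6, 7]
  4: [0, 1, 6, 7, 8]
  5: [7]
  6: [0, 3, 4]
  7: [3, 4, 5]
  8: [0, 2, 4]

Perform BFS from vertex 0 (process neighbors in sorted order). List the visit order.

BFS from vertex 0 (neighbors processed in ascending order):
Visit order: 0, 4, 6, 8, 1, 7, 3, 2, 5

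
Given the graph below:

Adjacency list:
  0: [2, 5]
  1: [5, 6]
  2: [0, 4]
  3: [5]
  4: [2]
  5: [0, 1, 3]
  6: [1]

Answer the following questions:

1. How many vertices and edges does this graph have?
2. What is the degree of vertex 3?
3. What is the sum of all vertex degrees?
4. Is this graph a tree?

Count: 7 vertices, 6 edges.
Vertex 3 has neighbors [5], degree = 1.
Handshaking lemma: 2 * 6 = 12.
A graph is a tree iff it is connected and has exactly n-1 edges. This graph is connected (all 7 vertices in one component) and has 7-1 = 6 edges. It is a tree.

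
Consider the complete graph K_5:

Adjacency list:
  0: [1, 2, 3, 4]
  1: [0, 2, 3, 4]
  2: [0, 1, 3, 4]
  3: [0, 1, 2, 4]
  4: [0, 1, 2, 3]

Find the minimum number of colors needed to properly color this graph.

In K_5, every vertex is adjacent to every other vertex.
Each vertex needs a unique color.
Chromatic number = 5.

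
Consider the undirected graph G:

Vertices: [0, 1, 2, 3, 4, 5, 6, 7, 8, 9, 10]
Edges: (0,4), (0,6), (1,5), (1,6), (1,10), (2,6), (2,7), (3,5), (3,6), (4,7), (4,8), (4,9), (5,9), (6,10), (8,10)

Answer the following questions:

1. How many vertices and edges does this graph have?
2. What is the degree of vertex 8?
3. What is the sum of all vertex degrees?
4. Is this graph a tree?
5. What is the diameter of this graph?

Count: 11 vertices, 15 edges.
Vertex 8 has neighbors [4, 10], degree = 2.
Handshaking lemma: 2 * 15 = 30.
A tree on 11 vertices has 10 edges. This graph has 15 edges (5 extra). Not a tree.
Diameter (longest shortest path) = 3.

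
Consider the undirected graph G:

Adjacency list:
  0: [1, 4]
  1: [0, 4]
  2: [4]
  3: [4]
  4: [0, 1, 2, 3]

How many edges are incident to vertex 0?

Vertex 0 has neighbors [1, 4], so deg(0) = 2.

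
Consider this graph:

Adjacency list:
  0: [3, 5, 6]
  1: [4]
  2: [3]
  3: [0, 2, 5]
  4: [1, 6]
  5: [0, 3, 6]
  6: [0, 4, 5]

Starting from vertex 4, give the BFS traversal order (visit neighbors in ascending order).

BFS from vertex 4 (neighbors processed in ascending order):
Visit order: 4, 1, 6, 0, 5, 3, 2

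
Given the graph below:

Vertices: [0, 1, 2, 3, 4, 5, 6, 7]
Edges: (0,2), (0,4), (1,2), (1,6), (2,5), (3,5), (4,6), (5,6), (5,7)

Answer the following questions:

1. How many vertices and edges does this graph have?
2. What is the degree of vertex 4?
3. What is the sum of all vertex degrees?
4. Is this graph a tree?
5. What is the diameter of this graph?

Count: 8 vertices, 9 edges.
Vertex 4 has neighbors [0, 6], degree = 2.
Handshaking lemma: 2 * 9 = 18.
A tree on 8 vertices has 7 edges. This graph has 9 edges (2 extra). Not a tree.
Diameter (longest shortest path) = 3.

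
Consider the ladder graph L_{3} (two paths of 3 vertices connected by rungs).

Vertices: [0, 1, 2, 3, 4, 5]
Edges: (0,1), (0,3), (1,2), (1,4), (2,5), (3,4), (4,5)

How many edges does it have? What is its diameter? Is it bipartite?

Ladder graph L_{3}: 3 rungs + 2 * (3-1) path edges = 3 + 4 = 7 edges.
Diameter = 3.
Ladder graphs are bipartite (alternating coloring along each path).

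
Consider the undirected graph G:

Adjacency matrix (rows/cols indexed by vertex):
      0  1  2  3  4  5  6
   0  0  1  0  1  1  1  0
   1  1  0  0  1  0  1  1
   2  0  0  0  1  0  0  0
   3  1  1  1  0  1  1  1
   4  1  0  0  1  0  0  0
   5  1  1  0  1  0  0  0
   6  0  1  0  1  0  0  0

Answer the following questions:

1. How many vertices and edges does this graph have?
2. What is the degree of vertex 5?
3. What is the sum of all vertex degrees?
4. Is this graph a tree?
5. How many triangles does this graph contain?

Count: 7 vertices, 11 edges.
Vertex 5 has neighbors [0, 1, 3], degree = 3.
Handshaking lemma: 2 * 11 = 22.
A tree on 7 vertices has 6 edges. This graph has 11 edges (5 extra). Not a tree.
Number of triangles = 6.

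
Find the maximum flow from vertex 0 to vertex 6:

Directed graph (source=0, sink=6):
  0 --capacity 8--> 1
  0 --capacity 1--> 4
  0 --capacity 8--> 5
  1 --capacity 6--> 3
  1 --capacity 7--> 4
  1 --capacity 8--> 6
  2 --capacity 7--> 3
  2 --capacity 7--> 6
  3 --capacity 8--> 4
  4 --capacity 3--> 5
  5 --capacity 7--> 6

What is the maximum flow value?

Computing max flow:
  Flow on (0->1): 8/8
  Flow on (0->5): 7/8
  Flow on (1->6): 8/8
  Flow on (5->6): 7/7
Maximum flow = 15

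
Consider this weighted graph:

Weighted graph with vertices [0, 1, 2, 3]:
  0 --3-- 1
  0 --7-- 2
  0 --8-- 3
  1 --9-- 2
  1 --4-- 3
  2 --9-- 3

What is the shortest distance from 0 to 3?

Using Dijkstra's algorithm from vertex 0:
Shortest path: 0 -> 1 -> 3
Total weight: 3 + 4 = 7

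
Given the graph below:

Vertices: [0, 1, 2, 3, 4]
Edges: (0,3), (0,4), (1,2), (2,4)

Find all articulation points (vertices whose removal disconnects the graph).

An articulation point is a vertex whose removal disconnects the graph.
Articulation points: [0, 2, 4]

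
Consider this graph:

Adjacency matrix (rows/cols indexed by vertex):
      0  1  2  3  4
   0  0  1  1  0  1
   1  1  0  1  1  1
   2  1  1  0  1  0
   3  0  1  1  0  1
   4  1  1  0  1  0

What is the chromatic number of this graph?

The graph has a maximum clique of size 3 (lower bound on chromatic number).
A valid 3-coloring: {0: 1, 1: 0, 2: 2, 3: 1, 4: 2}.
Chromatic number = 3.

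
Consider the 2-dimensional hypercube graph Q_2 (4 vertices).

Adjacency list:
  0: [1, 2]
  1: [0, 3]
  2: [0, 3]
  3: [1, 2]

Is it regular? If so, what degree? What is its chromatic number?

In Q_2, every vertex has exactly 2 neighbors (flip one of 2 bits), so it is 2-regular.
Q_2 is bipartite (partition by bit-parity), so chromatic number = 2.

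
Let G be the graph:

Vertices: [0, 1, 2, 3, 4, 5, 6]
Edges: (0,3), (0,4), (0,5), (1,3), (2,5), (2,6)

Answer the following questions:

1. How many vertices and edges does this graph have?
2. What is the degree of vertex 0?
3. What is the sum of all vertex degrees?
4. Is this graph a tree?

Count: 7 vertices, 6 edges.
Vertex 0 has neighbors [3, 4, 5], degree = 3.
Handshaking lemma: 2 * 6 = 12.
A graph is a tree iff it is connected and has exactly n-1 edges. This graph is connected (all 7 vertices in one component) and has 7-1 = 6 edges. It is a tree.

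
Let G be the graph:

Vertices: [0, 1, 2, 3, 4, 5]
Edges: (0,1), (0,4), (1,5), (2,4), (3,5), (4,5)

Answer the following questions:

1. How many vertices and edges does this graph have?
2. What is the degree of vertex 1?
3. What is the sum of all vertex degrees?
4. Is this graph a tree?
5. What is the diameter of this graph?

Count: 6 vertices, 6 edges.
Vertex 1 has neighbors [0, 5], degree = 2.
Handshaking lemma: 2 * 6 = 12.
A tree on 6 vertices has 5 edges. This graph has 6 edges (1 extra). Not a tree.
Diameter (longest shortest path) = 3.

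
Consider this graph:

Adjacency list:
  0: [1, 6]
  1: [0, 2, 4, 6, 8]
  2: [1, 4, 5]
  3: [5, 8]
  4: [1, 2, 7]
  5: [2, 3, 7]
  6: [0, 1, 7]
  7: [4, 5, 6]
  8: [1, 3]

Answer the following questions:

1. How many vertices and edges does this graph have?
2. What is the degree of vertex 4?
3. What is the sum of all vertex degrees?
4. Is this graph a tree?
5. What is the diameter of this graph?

Count: 9 vertices, 13 edges.
Vertex 4 has neighbors [1, 2, 7], degree = 3.
Handshaking lemma: 2 * 13 = 26.
A tree on 9 vertices has 8 edges. This graph has 13 edges (5 extra). Not a tree.
Diameter (longest shortest path) = 3.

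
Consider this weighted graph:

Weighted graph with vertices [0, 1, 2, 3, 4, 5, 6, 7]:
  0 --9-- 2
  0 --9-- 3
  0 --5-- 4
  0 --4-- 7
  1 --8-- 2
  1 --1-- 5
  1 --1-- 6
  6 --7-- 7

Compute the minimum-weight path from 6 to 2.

Using Dijkstra's algorithm from vertex 6:
Shortest path: 6 -> 1 -> 2
Total weight: 1 + 8 = 9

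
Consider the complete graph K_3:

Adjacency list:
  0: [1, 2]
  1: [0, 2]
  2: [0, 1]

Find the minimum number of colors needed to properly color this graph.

In K_3, every vertex is adjacent to every other vertex.
Each vertex needs a unique color.
Chromatic number = 3.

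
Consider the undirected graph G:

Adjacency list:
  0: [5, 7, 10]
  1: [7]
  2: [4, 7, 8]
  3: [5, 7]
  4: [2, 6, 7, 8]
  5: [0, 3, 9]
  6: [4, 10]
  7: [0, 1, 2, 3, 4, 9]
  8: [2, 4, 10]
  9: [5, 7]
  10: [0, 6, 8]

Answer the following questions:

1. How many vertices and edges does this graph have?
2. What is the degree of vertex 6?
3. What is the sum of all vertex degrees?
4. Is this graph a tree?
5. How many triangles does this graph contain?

Count: 11 vertices, 16 edges.
Vertex 6 has neighbors [4, 10], degree = 2.
Handshaking lemma: 2 * 16 = 32.
A tree on 11 vertices has 10 edges. This graph has 16 edges (6 extra). Not a tree.
Number of triangles = 2.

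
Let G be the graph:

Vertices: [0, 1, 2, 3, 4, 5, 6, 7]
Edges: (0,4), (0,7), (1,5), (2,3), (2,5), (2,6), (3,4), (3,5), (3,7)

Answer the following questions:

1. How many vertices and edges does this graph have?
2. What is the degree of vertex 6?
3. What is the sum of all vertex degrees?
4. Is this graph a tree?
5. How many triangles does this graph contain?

Count: 8 vertices, 9 edges.
Vertex 6 has neighbors [2], degree = 1.
Handshaking lemma: 2 * 9 = 18.
A tree on 8 vertices has 7 edges. This graph has 9 edges (2 extra). Not a tree.
Number of triangles = 1.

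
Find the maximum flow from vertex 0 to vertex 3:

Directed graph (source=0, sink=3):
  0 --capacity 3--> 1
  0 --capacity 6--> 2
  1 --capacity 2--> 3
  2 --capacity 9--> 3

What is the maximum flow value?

Computing max flow:
  Flow on (0->1): 2/3
  Flow on (0->2): 6/6
  Flow on (1->3): 2/2
  Flow on (2->3): 6/9
Maximum flow = 8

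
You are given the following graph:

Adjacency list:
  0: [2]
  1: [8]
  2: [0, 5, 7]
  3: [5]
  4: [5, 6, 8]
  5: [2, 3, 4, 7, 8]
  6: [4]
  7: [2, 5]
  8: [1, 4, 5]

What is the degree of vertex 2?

Vertex 2 has neighbors [0, 5, 7], so deg(2) = 3.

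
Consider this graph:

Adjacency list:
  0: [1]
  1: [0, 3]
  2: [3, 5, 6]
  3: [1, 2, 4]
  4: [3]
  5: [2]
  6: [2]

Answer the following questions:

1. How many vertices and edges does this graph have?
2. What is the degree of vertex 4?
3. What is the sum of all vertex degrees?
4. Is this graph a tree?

Count: 7 vertices, 6 edges.
Vertex 4 has neighbors [3], degree = 1.
Handshaking lemma: 2 * 6 = 12.
A graph is a tree iff it is connected and has exactly n-1 edges. This graph is connected (all 7 vertices in one component) and has 7-1 = 6 edges. It is a tree.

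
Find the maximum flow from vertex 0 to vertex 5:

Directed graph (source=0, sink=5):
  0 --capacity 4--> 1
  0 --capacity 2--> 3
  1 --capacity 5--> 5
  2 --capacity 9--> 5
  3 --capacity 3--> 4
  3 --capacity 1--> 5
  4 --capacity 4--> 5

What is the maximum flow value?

Computing max flow:
  Flow on (0->1): 4/4
  Flow on (0->3): 2/2
  Flow on (1->5): 4/5
  Flow on (3->4): 1/3
  Flow on (3->5): 1/1
  Flow on (4->5): 1/4
Maximum flow = 6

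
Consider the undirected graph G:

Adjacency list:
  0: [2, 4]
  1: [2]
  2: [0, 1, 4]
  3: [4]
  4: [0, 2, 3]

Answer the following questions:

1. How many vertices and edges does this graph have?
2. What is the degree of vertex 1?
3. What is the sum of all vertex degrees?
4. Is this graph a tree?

Count: 5 vertices, 5 edges.
Vertex 1 has neighbors [2], degree = 1.
Handshaking lemma: 2 * 5 = 10.
A tree on 5 vertices has 4 edges. This graph has 5 edges (1 extra). Not a tree.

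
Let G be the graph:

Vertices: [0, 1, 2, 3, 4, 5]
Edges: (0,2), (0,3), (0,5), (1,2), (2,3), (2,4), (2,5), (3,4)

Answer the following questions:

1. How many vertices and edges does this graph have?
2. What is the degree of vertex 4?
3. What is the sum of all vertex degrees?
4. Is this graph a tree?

Count: 6 vertices, 8 edges.
Vertex 4 has neighbors [2, 3], degree = 2.
Handshaking lemma: 2 * 8 = 16.
A tree on 6 vertices has 5 edges. This graph has 8 edges (3 extra). Not a tree.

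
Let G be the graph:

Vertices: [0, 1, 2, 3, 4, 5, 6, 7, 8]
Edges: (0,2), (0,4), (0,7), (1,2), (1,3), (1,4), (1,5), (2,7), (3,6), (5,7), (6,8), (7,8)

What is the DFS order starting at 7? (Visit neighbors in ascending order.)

DFS from vertex 7 (neighbors processed in ascending order):
Visit order: 7, 0, 2, 1, 3, 6, 8, 4, 5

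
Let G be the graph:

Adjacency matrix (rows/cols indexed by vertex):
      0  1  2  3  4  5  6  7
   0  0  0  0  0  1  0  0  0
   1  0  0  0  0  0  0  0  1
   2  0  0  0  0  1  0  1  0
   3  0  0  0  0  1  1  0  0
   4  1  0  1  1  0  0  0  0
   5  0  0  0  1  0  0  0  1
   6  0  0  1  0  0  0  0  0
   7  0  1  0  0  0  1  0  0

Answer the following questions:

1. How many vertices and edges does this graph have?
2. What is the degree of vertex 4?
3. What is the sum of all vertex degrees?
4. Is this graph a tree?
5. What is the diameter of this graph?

Count: 8 vertices, 7 edges.
Vertex 4 has neighbors [0, 2, 3], degree = 3.
Handshaking lemma: 2 * 7 = 14.
A graph is a tree iff it is connected and has exactly n-1 edges. This graph is connected (all 8 vertices in one component) and has 8-1 = 7 edges. It is a tree.
Diameter (longest shortest path) = 6.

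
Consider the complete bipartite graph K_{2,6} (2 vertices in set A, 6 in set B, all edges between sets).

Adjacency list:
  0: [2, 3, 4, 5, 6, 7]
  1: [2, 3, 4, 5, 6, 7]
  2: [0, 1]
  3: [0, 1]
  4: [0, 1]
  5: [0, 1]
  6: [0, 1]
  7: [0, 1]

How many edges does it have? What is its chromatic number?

K_{2,6} has 2 * 6 = 12 edges.
Bipartite graphs have chromatic number 2 (color each partition differently).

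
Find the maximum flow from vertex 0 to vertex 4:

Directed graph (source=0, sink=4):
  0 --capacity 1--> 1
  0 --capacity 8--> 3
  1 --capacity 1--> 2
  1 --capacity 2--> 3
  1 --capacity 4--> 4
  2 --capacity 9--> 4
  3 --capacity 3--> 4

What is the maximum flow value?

Computing max flow:
  Flow on (0->1): 1/1
  Flow on (0->3): 3/8
  Flow on (1->4): 1/4
  Flow on (3->4): 3/3
Maximum flow = 4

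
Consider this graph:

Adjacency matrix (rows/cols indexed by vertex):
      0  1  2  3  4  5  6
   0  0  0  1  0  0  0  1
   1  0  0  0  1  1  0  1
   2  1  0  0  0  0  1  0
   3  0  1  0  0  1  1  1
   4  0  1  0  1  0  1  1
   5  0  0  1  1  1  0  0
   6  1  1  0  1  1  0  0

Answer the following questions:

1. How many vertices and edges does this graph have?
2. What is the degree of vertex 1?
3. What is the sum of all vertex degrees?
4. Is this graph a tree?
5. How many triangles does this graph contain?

Count: 7 vertices, 11 edges.
Vertex 1 has neighbors [3, 4, 6], degree = 3.
Handshaking lemma: 2 * 11 = 22.
A tree on 7 vertices has 6 edges. This graph has 11 edges (5 extra). Not a tree.
Number of triangles = 5.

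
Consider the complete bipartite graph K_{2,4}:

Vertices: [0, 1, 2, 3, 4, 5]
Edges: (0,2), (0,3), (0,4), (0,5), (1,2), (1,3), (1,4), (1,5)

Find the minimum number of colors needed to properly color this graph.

K_{2,4} is bipartite: vertices split into two independent sets of size 2 and 4.
Color one set 0, the other 1. No adjacent vertices share a color.
Chromatic number = 2.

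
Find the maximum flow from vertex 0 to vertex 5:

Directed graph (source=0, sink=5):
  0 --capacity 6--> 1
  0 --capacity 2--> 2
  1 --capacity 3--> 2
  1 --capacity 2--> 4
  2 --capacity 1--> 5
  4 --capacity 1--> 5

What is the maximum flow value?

Computing max flow:
  Flow on (0->1): 2/6
  Flow on (1->2): 1/3
  Flow on (1->4): 1/2
  Flow on (2->5): 1/1
  Flow on (4->5): 1/1
Maximum flow = 2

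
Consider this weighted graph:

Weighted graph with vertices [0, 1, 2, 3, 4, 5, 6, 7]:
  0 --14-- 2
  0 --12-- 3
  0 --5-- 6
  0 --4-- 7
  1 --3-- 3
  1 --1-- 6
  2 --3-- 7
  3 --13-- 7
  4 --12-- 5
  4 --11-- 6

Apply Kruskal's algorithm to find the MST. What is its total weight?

Applying Kruskal's algorithm (sort edges by weight, add if no cycle):
  Add (1,6) w=1
  Add (1,3) w=3
  Add (2,7) w=3
  Add (0,7) w=4
  Add (0,6) w=5
  Add (4,6) w=11
  Skip (0,3) w=12 (creates cycle)
  Add (4,5) w=12
  Skip (3,7) w=13 (creates cycle)
  Skip (0,2) w=14 (creates cycle)
MST weight = 39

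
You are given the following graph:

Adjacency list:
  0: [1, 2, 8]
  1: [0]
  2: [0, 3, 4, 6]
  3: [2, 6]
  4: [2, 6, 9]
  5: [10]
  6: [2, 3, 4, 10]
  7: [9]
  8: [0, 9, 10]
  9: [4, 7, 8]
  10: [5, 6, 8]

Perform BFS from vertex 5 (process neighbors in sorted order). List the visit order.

BFS from vertex 5 (neighbors processed in ascending order):
Visit order: 5, 10, 6, 8, 2, 3, 4, 0, 9, 1, 7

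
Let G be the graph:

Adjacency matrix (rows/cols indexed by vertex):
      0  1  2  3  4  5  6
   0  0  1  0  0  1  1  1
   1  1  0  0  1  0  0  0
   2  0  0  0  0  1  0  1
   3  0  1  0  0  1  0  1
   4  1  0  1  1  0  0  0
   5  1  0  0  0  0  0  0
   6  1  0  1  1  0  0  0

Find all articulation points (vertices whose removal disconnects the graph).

An articulation point is a vertex whose removal disconnects the graph.
Articulation points: [0]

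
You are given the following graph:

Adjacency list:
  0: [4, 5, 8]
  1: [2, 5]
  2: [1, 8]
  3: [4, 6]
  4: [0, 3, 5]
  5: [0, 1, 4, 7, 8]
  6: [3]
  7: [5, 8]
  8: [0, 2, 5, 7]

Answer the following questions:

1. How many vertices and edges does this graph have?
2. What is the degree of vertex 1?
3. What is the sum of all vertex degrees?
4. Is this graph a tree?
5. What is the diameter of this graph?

Count: 9 vertices, 12 edges.
Vertex 1 has neighbors [2, 5], degree = 2.
Handshaking lemma: 2 * 12 = 24.
A tree on 9 vertices has 8 edges. This graph has 12 edges (4 extra). Not a tree.
Diameter (longest shortest path) = 5.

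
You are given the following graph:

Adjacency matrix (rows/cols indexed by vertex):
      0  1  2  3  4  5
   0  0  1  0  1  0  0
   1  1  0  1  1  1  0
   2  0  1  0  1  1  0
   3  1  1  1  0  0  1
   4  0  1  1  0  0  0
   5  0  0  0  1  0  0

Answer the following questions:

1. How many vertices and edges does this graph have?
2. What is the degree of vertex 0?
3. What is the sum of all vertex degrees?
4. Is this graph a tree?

Count: 6 vertices, 8 edges.
Vertex 0 has neighbors [1, 3], degree = 2.
Handshaking lemma: 2 * 8 = 16.
A tree on 6 vertices has 5 edges. This graph has 8 edges (3 extra). Not a tree.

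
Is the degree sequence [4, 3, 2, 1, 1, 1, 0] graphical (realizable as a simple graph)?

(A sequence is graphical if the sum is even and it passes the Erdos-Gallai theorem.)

Sum of degrees = 12. Sum is even and passes Erdos-Gallai. The sequence IS graphical.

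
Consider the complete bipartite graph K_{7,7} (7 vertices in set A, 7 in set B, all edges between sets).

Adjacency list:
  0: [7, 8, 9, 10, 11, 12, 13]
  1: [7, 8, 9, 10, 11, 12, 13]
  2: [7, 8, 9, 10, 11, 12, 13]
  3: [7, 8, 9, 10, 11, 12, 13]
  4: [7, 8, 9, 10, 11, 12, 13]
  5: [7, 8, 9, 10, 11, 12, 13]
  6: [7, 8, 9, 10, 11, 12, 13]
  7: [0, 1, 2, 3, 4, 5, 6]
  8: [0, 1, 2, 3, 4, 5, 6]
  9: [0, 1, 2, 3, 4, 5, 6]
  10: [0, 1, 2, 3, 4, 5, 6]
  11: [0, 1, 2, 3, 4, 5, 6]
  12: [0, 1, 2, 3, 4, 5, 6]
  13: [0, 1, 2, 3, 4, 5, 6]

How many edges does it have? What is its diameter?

K_{7,7} has 7 * 7 = 49 edges.
Any vertex reaches any opposite-side vertex in 1 step; same-side vertices reach in 2 steps via any opposite-side vertex.
Diameter = 2.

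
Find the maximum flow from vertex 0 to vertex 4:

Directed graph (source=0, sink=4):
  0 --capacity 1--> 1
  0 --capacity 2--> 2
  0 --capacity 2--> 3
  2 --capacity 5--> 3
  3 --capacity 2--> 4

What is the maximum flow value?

Computing max flow:
  Flow on (0->3): 2/2
  Flow on (3->4): 2/2
Maximum flow = 2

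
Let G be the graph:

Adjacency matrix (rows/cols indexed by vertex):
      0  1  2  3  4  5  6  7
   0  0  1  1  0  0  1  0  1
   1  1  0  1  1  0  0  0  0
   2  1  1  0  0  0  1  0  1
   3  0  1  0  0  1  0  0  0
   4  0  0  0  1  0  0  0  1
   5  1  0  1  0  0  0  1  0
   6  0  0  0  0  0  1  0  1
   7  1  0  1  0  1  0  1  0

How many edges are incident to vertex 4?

Vertex 4 has neighbors [3, 7], so deg(4) = 2.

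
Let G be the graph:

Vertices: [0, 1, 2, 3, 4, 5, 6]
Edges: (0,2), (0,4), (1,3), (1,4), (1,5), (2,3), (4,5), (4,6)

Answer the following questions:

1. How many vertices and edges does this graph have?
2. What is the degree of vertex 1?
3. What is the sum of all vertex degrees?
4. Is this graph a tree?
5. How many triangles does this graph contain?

Count: 7 vertices, 8 edges.
Vertex 1 has neighbors [3, 4, 5], degree = 3.
Handshaking lemma: 2 * 8 = 16.
A tree on 7 vertices has 6 edges. This graph has 8 edges (2 extra). Not a tree.
Number of triangles = 1.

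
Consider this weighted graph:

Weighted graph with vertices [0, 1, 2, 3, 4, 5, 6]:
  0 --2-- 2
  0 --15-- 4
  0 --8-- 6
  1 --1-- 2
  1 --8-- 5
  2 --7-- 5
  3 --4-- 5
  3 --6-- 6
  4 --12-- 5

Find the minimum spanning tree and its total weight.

Applying Kruskal's algorithm (sort edges by weight, add if no cycle):
  Add (1,2) w=1
  Add (0,2) w=2
  Add (3,5) w=4
  Add (3,6) w=6
  Add (2,5) w=7
  Skip (0,6) w=8 (creates cycle)
  Skip (1,5) w=8 (creates cycle)
  Add (4,5) w=12
  Skip (0,4) w=15 (creates cycle)
MST weight = 32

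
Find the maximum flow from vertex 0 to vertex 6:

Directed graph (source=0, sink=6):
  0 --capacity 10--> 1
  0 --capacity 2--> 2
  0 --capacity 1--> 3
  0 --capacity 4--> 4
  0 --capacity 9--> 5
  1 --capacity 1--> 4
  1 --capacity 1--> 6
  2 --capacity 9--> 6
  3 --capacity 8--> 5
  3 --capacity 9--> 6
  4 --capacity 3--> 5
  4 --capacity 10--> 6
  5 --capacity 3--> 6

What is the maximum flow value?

Computing max flow:
  Flow on (0->1): 2/10
  Flow on (0->2): 2/2
  Flow on (0->3): 1/1
  Flow on (0->4): 4/4
  Flow on (0->5): 3/9
  Flow on (1->4): 1/1
  Flow on (1->6): 1/1
  Flow on (2->6): 2/9
  Flow on (3->6): 1/9
  Flow on (4->6): 5/10
  Flow on (5->6): 3/3
Maximum flow = 12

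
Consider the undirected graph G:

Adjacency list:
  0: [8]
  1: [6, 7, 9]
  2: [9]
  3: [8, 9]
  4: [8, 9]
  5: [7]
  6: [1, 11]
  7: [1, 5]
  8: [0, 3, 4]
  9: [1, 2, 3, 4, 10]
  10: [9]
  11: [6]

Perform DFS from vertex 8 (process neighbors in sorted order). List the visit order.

DFS from vertex 8 (neighbors processed in ascending order):
Visit order: 8, 0, 3, 9, 1, 6, 11, 7, 5, 2, 4, 10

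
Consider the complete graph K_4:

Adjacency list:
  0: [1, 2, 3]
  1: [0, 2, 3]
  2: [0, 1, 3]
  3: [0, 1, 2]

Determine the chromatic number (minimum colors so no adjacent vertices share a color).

In K_4, every vertex is adjacent to every other vertex.
Each vertex needs a unique color.
Chromatic number = 4.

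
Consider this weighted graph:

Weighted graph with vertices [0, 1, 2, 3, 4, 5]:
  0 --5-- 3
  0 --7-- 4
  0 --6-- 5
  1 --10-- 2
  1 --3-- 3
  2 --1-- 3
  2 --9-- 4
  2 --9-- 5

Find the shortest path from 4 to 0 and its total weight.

Using Dijkstra's algorithm from vertex 4:
Shortest path: 4 -> 0
Total weight: 7 = 7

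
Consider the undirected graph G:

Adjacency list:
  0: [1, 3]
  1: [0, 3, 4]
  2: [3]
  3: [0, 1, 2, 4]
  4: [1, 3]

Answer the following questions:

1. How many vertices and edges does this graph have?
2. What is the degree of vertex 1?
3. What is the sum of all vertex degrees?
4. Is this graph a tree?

Count: 5 vertices, 6 edges.
Vertex 1 has neighbors [0, 3, 4], degree = 3.
Handshaking lemma: 2 * 6 = 12.
A tree on 5 vertices has 4 edges. This graph has 6 edges (2 extra). Not a tree.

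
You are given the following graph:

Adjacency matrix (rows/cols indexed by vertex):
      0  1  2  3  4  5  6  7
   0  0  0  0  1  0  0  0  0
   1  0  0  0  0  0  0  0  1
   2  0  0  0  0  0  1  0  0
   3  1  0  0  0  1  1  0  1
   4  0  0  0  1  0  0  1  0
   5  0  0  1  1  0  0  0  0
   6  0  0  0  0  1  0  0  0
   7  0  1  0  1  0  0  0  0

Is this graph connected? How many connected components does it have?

Checking connectivity: the graph has 1 connected component(s).
All vertices are reachable from each other. The graph IS connected.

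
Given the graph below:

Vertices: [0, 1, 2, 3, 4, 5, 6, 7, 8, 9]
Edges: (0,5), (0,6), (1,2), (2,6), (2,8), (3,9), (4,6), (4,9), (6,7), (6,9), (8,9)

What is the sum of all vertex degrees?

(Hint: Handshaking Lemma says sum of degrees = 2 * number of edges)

Count edges: 11 edges.
By Handshaking Lemma: sum of degrees = 2 * 11 = 22.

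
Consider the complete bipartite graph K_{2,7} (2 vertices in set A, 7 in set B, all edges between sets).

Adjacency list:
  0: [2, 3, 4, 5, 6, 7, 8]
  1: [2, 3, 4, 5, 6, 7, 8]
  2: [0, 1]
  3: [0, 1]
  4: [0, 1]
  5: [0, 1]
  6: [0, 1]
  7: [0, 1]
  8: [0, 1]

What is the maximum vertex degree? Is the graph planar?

Set-A vertices have degree 7; set-B vertices have degree 2. Maximum degree = max(2,7) = 7.
min(2,7) <= 2, so K_{2,7} avoids a K_{3,3} subdivision and is planar.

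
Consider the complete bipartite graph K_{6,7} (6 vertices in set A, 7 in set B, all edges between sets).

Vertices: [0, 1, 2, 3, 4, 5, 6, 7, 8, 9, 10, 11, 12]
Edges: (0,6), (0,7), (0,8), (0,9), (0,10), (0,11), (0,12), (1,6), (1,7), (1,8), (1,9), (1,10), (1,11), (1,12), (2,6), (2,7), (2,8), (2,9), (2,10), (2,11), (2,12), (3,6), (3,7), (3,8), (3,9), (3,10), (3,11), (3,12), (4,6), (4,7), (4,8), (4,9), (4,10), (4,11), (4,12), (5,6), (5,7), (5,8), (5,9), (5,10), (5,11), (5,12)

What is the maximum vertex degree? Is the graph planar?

Set-A vertices have degree 7; set-B vertices have degree 6. Maximum degree = max(6,7) = 7.
K_{6,7} contains K_{3,3} as a subgraph (since both sides have >= 3 vertices); by Kuratowski's theorem it is not planar.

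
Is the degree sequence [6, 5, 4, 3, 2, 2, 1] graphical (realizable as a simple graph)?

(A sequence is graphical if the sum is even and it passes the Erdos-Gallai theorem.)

Sum of degrees = 23. Sum is odd, so the sequence is NOT graphical.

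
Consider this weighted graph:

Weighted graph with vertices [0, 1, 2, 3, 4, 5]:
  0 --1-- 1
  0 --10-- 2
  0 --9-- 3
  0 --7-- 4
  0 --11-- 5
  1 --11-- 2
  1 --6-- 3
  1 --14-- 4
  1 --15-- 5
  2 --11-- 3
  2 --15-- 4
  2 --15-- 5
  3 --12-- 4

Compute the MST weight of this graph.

Applying Kruskal's algorithm (sort edges by weight, add if no cycle):
  Add (0,1) w=1
  Add (1,3) w=6
  Add (0,4) w=7
  Skip (0,3) w=9 (creates cycle)
  Add (0,2) w=10
  Add (0,5) w=11
  Skip (1,2) w=11 (creates cycle)
  Skip (2,3) w=11 (creates cycle)
  Skip (3,4) w=12 (creates cycle)
  Skip (1,4) w=14 (creates cycle)
  Skip (1,5) w=15 (creates cycle)
  Skip (2,5) w=15 (creates cycle)
  Skip (2,4) w=15 (creates cycle)
MST weight = 35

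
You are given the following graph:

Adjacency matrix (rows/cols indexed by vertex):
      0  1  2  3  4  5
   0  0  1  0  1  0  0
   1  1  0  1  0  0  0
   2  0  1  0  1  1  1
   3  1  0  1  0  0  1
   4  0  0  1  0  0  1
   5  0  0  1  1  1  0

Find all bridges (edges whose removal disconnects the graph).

No bridges found. The graph is 2-edge-connected (no single edge removal disconnects it).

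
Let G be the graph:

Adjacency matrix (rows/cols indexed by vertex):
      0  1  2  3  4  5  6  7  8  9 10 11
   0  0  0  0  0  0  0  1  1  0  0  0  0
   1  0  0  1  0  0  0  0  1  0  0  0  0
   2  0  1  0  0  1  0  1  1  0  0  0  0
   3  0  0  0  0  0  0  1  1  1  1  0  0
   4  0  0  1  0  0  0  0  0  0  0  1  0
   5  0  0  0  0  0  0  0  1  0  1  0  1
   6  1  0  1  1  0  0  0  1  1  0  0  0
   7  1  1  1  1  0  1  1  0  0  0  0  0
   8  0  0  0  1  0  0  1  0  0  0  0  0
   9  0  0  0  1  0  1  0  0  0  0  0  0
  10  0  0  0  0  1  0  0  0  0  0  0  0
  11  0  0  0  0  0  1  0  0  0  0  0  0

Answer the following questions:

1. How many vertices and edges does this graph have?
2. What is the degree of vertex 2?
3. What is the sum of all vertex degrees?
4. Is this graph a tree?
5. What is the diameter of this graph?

Count: 12 vertices, 17 edges.
Vertex 2 has neighbors [1, 4, 6, 7], degree = 4.
Handshaking lemma: 2 * 17 = 34.
A tree on 12 vertices has 11 edges. This graph has 17 edges (6 extra). Not a tree.
Diameter (longest shortest path) = 5.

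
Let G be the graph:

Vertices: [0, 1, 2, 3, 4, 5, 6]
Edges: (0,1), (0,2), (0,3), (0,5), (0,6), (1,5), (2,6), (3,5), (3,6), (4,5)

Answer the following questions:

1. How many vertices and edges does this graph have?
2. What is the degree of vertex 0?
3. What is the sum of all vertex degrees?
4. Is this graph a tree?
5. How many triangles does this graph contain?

Count: 7 vertices, 10 edges.
Vertex 0 has neighbors [1, 2, 3, 5, 6], degree = 5.
Handshaking lemma: 2 * 10 = 20.
A tree on 7 vertices has 6 edges. This graph has 10 edges (4 extra). Not a tree.
Number of triangles = 4.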